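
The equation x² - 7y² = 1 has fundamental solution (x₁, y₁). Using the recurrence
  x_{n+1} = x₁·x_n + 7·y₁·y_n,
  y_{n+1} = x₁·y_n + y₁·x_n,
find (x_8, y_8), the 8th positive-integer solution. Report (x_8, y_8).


Step 1: Find the fundamental solution (x₁, y₁) of x² - 7y² = 1.
  Expand √7 as a continued fraction. a₀ = ⌊√7⌋ = 2; iterate m_{k+1} = d_k·a_k − m_k, d_{k+1} = (7 − m_{k+1}²)/d_k, a_{k+1} = ⌊(a₀ + m_{k+1})/d_{k+1}⌋ (starting m₀ = 0, d₀ = 1), with convergents p_k = a_k·p_{k-1} + p_{k-2}, q_k = a_k·q_{k-1} + q_{k-2} (p₋₁ = 1, q₋₁ = 0):
  k = 0: a₀ = 2; p₀/q₀ = 2/1; p₀² − 7·q₀² = 4 − 7 = -3.
  k = 1: m = 2, d = 3, a = ⌊(2 + 2)/3⌋ = 1; p/q = (1·2 + 1)/(1·1 + 0) = 3/1; p² − 7·q² = 9 − 7 = 2.
  k = 2: m = 1, d = 2, a = ⌊(2 + 1)/2⌋ = 1; p/q = (1·3 + 2)/(1·1 + 1) = 5/2; p² − 7·q² = 25 − 28 = -3.
  k = 3: m = 1, d = 3, a = ⌊(2 + 1)/3⌋ = 1; p/q = (1·5 + 3)/(1·2 + 1) = 8/3; p² − 7·q² = 64 − 63 = 1.
  The first convergent with p² − 7·q² = 1 gives the fundamental solution (x₁, y₁) = (8, 3).
Step 2: Apply the recurrence (x_{n+1}, y_{n+1}) = (x₁x_n + 7y₁y_n, x₁y_n + y₁x_n) repeatedly.
  From (x_1, y_1) = (8, 3): x_2 = 8·8 + 7·3·3 = 127; y_2 = 8·3 + 3·8 = 48.
  From (x_2, y_2) = (127, 48): x_3 = 8·127 + 7·3·48 = 2024; y_3 = 8·48 + 3·127 = 765.
  From (x_3, y_3) = (2024, 765): x_4 = 8·2024 + 7·3·765 = 32257; y_4 = 8·765 + 3·2024 = 12192.
  From (x_4, y_4) = (32257, 12192): x_5 = 8·32257 + 7·3·12192 = 514088; y_5 = 8·12192 + 3·32257 = 194307.
  From (x_5, y_5) = (514088, 194307): x_6 = 8·514088 + 7·3·194307 = 8193151; y_6 = 8·194307 + 3·514088 = 3096720.
  From (x_6, y_6) = (8193151, 3096720): x_7 = 8·8193151 + 7·3·3096720 = 130576328; y_7 = 8·3096720 + 3·8193151 = 49353213.
  From (x_7, y_7) = (130576328, 49353213): x_8 = 8·130576328 + 7·3·49353213 = 2081028097; y_8 = 8·49353213 + 3·130576328 = 786554688.
Step 3: Verify x_8² - 7·y_8² = 4330677940503441409 - 4330677940503441408 = 1 (should be 1). ✓

(x_1, y_1) = (8, 3); (x_8, y_8) = (2081028097, 786554688).


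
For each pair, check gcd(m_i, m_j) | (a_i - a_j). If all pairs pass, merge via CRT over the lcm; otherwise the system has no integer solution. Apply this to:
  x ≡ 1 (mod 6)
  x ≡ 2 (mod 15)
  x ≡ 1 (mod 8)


Moduli 6, 15, 8 are not pairwise coprime, so CRT works modulo lcm(m_i) when all pairwise compatibility conditions hold.
Pairwise compatibility: gcd(m_i, m_j) must divide a_i - a_j for every pair.
Merge one congruence at a time:
  Start: x ≡ 1 (mod 6).
  Combine with x ≡ 2 (mod 15): gcd(6, 15) = 3, and 2 - 1 = 1 is NOT divisible by 3.
    ⇒ system is inconsistent (no integer solution).

No solution (the system is inconsistent).


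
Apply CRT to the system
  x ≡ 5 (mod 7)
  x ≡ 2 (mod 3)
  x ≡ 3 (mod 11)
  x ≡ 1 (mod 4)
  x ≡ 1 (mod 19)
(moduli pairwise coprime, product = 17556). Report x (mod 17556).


Product of moduli M = 7 · 3 · 11 · 4 · 19 = 17556.
Merge one congruence at a time:
  Start: x ≡ 5 (mod 7).
  Combine with x ≡ 2 (mod 3); new modulus lcm = 21.
    Write x = 5 + 7·t and substitute into x ≡ 2 (mod 3): 7·t ≡ 2 − 5 = -3 (mod 3).
    Reduce coefficients mod 3: 1·t ≡ 0 (mod 3).
    So t ≡ 0 (mod 3).
    Then x = 5 + 7·0 = 5, valid modulo lcm(7, 3) = 21: x ≡ 5 (mod 21).
  Combine with x ≡ 3 (mod 11); new modulus lcm = 231.
    Write x = 5 + 21·t and substitute into x ≡ 3 (mod 11): 21·t ≡ 3 − 5 = -2 (mod 11).
    Reduce coefficients mod 11: 10·t ≡ 9 (mod 11).
    The inverse of 10 mod 11 is 10 (since 10·10 = 100 = 9·11 + 1), so t ≡ 10·9 = 90 ≡ 2 (mod 11).
    Then x = 5 + 21·2 = 47, valid modulo lcm(21, 11) = 231: x ≡ 47 (mod 231).
  Combine with x ≡ 1 (mod 4); new modulus lcm = 924.
    Write x = 47 + 231·t and substitute into x ≡ 1 (mod 4): 231·t ≡ 1 − 47 = -46 (mod 4).
    Reduce coefficients mod 4: 3·t ≡ 2 (mod 4).
    The inverse of 3 mod 4 is 3 (since 3·3 = 9 = 2·4 + 1), so t ≡ 3·2 = 6 ≡ 2 (mod 4).
    Then x = 47 + 231·2 = 509, valid modulo lcm(231, 4) = 924: x ≡ 509 (mod 924).
  Combine with x ≡ 1 (mod 19); new modulus lcm = 17556.
    Write x = 509 + 924·t and substitute into x ≡ 1 (mod 19): 924·t ≡ 1 − 509 = -508 (mod 19).
    Reduce coefficients mod 19: 12·t ≡ 5 (mod 19).
    The inverse of 12 mod 19 is 8 (since 12·8 = 96 = 5·19 + 1), so t ≡ 8·5 = 40 ≡ 2 (mod 19).
    Then x = 509 + 924·2 = 2357, valid modulo lcm(924, 19) = 17556: x ≡ 2357 (mod 17556).
Verify against each original: 2357 mod 7 = 5, 2357 mod 3 = 2, 2357 mod 11 = 3, 2357 mod 4 = 1, 2357 mod 19 = 1.

x ≡ 2357 (mod 17556).


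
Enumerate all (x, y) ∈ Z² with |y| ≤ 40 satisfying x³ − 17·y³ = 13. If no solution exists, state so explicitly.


The equation is x³ - 17y³ = 13. For fixed y, x³ = 17·y³ + 13, so a solution requires the RHS to be a perfect cube.
Strategy: iterate y from -40 to 40, compute RHS = 17·y³ + 13, and check whether it is a (positive or negative) perfect cube.
Check small values of y:
  y = 0: RHS = 13 is not a perfect cube.
  y = 1: RHS = 30 is not a perfect cube.
  y = -1: RHS = -4 is not a perfect cube.
  y = 2: RHS = 149 is not a perfect cube.
  y = -2: RHS = -123 is not a perfect cube.
  y = 3: RHS = 472 is not a perfect cube.
  y = -3: RHS = -446 is not a perfect cube.
Continuing the search up to |y| = 40 finds no solutions either.
No (x, y) in the scanned range satisfies the equation.

No integer solutions with |y| ≤ 40.


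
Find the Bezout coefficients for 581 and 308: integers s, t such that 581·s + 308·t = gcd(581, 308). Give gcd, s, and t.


Euclidean algorithm on (581, 308) — divide until remainder is 0:
  581 = 1 · 308 + 273
  308 = 1 · 273 + 35
  273 = 7 · 35 + 28
  35 = 1 · 28 + 7
  28 = 4 · 7 + 0
gcd(581, 308) = 7.
Track Bezout coefficients alongside the remainders: start with r₀ = 581 = a·1 + b·0 (s = 1, t = 0) and r₁ = 308 = a·0 + b·1 (s = 0, t = 1); each new remainder r_{k+1} = r_{k-1} − q_k·r_k inherits s_{k+1} = s_{k-1} − q_k·s_k, t_{k+1} = t_{k-1} − q_k·t_k, so r_k = a·s_k + b·t_k at every step:
  q = 1: r = 273, s = 1 − 1·0 = 1, t = 0 − 1·1 = -1  (check: 581·1 + 308·(-1) = 273)
  q = 1: r = 35, s = 0 − 1·1 = -1, t = 1 − 1·(-1) = 2  (check: 581·(-1) + 308·2 = 35)
  q = 7: r = 28, s = 1 − 7·(-1) = 8, t = -1 − 7·2 = -15  (check: 581·8 + 308·(-15) = 28)
  q = 1: r = 7, s = -1 − 1·8 = -9, t = 2 − 1·(-15) = 17  (check: 581·(-9) + 308·17 = 7)
The row with r = 7 (the gcd) gives the Bezout coefficients s = -9, t = 17.
Result: 581 · (-9) + 308 · (17) = 7.

gcd(581, 308) = 7; s = -9, t = 17 (check: 581·(-9) + 308·17 = 7).


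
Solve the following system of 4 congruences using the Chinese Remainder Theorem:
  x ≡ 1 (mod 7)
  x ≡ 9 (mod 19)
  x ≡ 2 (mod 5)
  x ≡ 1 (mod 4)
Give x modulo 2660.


Product of moduli M = 7 · 19 · 5 · 4 = 2660.
Merge one congruence at a time:
  Start: x ≡ 1 (mod 7).
  Combine with x ≡ 9 (mod 19); new modulus lcm = 133.
    Write x = 1 + 7·t and substitute into x ≡ 9 (mod 19): 7·t ≡ 9 − 1 = 8 (mod 19).
    The inverse of 7 mod 19 is 11 (since 7·11 = 77 = 4·19 + 1), so t ≡ 11·8 = 88 ≡ 12 (mod 19).
    Then x = 1 + 7·12 = 85, valid modulo lcm(7, 19) = 133: x ≡ 85 (mod 133).
  Combine with x ≡ 2 (mod 5); new modulus lcm = 665.
    Write x = 85 + 133·t and substitute into x ≡ 2 (mod 5): 133·t ≡ 2 − 85 = -83 (mod 5).
    Reduce coefficients mod 5: 3·t ≡ 2 (mod 5).
    The inverse of 3 mod 5 is 2 (since 3·2 = 6 = 1·5 + 1), so t ≡ 2·2 = 4 ≡ 4 (mod 5).
    Then x = 85 + 133·4 = 617, valid modulo lcm(133, 5) = 665: x ≡ 617 (mod 665).
  Combine with x ≡ 1 (mod 4); new modulus lcm = 2660.
    Write x = 617 + 665·t and substitute into x ≡ 1 (mod 4): 665·t ≡ 1 − 617 = -616 (mod 4).
    Reduce coefficients mod 4: 1·t ≡ 0 (mod 4).
    So t ≡ 0 (mod 4).
    Then x = 617 + 665·0 = 617, valid modulo lcm(665, 4) = 2660: x ≡ 617 (mod 2660).
Verify against each original: 617 mod 7 = 1, 617 mod 19 = 9, 617 mod 5 = 2, 617 mod 4 = 1.

x ≡ 617 (mod 2660).


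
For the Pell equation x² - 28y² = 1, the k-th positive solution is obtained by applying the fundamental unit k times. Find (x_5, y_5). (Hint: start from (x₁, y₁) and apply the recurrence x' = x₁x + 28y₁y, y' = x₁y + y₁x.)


Step 1: Find the fundamental solution (x₁, y₁) of x² - 28y² = 1.
  Expand √28 as a continued fraction. a₀ = ⌊√28⌋ = 5; iterate m_{k+1} = d_k·a_k − m_k, d_{k+1} = (28 − m_{k+1}²)/d_k, a_{k+1} = ⌊(a₀ + m_{k+1})/d_{k+1}⌋ (starting m₀ = 0, d₀ = 1), with convergents p_k = a_k·p_{k-1} + p_{k-2}, q_k = a_k·q_{k-1} + q_{k-2} (p₋₁ = 1, q₋₁ = 0):
  k = 0: a₀ = 5; p₀/q₀ = 5/1; p₀² − 28·q₀² = 25 − 28 = -3.
  k = 1: m = 5, d = 3, a = ⌊(5 + 5)/3⌋ = 3; p/q = (3·5 + 1)/(3·1 + 0) = 16/3; p² − 28·q² = 256 − 252 = 4.
  k = 2: m = 4, d = 4, a = ⌊(5 + 4)/4⌋ = 2; p/q = (2·16 + 5)/(2·3 + 1) = 37/7; p² − 28·q² = 1369 − 1372 = -3.
  k = 3: m = 4, d = 3, a = ⌊(5 + 4)/3⌋ = 3; p/q = (3·37 + 16)/(3·7 + 3) = 127/24; p² − 28·q² = 16129 − 16128 = 1.
  The first convergent with p² − 28·q² = 1 gives the fundamental solution (x₁, y₁) = (127, 24).
Step 2: Apply the recurrence (x_{n+1}, y_{n+1}) = (x₁x_n + 28y₁y_n, x₁y_n + y₁x_n) repeatedly.
  From (x_1, y_1) = (127, 24): x_2 = 127·127 + 28·24·24 = 32257; y_2 = 127·24 + 24·127 = 6096.
  From (x_2, y_2) = (32257, 6096): x_3 = 127·32257 + 28·24·6096 = 8193151; y_3 = 127·6096 + 24·32257 = 1548360.
  From (x_3, y_3) = (8193151, 1548360): x_4 = 127·8193151 + 28·24·1548360 = 2081028097; y_4 = 127·1548360 + 24·8193151 = 393277344.
  From (x_4, y_4) = (2081028097, 393277344): x_5 = 127·2081028097 + 28·24·393277344 = 528572943487; y_5 = 127·393277344 + 24·2081028097 = 99890897016.
Step 3: Verify x_5² - 28·y_5² = 279389356586511295719169 - 279389356586511295719168 = 1 (should be 1). ✓

(x_1, y_1) = (127, 24); (x_5, y_5) = (528572943487, 99890897016).


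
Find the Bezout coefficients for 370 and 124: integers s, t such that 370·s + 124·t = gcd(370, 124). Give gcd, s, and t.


Euclidean algorithm on (370, 124) — divide until remainder is 0:
  370 = 2 · 124 + 122
  124 = 1 · 122 + 2
  122 = 61 · 2 + 0
gcd(370, 124) = 2.
Track Bezout coefficients alongside the remainders: start with r₀ = 370 = a·1 + b·0 (s = 1, t = 0) and r₁ = 124 = a·0 + b·1 (s = 0, t = 1); each new remainder r_{k+1} = r_{k-1} − q_k·r_k inherits s_{k+1} = s_{k-1} − q_k·s_k, t_{k+1} = t_{k-1} − q_k·t_k, so r_k = a·s_k + b·t_k at every step:
  q = 2: r = 122, s = 1 − 2·0 = 1, t = 0 − 2·1 = -2  (check: 370·1 + 124·(-2) = 122)
  q = 1: r = 2, s = 0 − 1·1 = -1, t = 1 − 1·(-2) = 3  (check: 370·(-1) + 124·3 = 2)
The row with r = 2 (the gcd) gives the Bezout coefficients s = -1, t = 3.
Result: 370 · (-1) + 124 · (3) = 2.

gcd(370, 124) = 2; s = -1, t = 3 (check: 370·(-1) + 124·3 = 2).


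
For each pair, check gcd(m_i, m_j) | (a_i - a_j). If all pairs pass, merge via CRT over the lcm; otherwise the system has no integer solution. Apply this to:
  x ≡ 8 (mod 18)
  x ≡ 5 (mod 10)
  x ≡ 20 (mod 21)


Moduli 18, 10, 21 are not pairwise coprime, so CRT works modulo lcm(m_i) when all pairwise compatibility conditions hold.
Pairwise compatibility: gcd(m_i, m_j) must divide a_i - a_j for every pair.
Merge one congruence at a time:
  Start: x ≡ 8 (mod 18).
  Combine with x ≡ 5 (mod 10): gcd(18, 10) = 2, and 5 - 8 = -3 is NOT divisible by 2.
    ⇒ system is inconsistent (no integer solution).

No solution (the system is inconsistent).


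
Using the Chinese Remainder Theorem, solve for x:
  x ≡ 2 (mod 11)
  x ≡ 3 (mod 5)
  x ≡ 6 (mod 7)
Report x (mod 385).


Moduli 11, 5, 7 are pairwise coprime; by CRT there is a unique solution modulo M = 11 · 5 · 7 = 385.
Solve pairwise, accumulating the modulus:
  Start with x ≡ 2 (mod 11).
  Combine with x ≡ 3 (mod 5): since gcd(11, 5) = 1, we get a unique residue mod 55.
    Write x = 2 + 11·t and substitute into x ≡ 3 (mod 5): 11·t ≡ 3 − 2 = 1 (mod 5).
    Reduce coefficients mod 5: 1·t ≡ 1 (mod 5).
    So t ≡ 1 (mod 5).
    Then x = 2 + 11·1 = 13, valid modulo lcm(11, 5) = 55: x ≡ 13 (mod 55).
  Combine with x ≡ 6 (mod 7): since gcd(55, 7) = 1, we get a unique residue mod 385.
    Write x = 13 + 55·t and substitute into x ≡ 6 (mod 7): 55·t ≡ 6 − 13 = -7 (mod 7).
    Reduce coefficients mod 7: 6·t ≡ 0 (mod 7).
    The inverse of 6 mod 7 is 6 (since 6·6 = 36 = 5·7 + 1), so t ≡ 6·0 = 0 ≡ 0 (mod 7).
    Then x = 13 + 55·0 = 13, valid modulo lcm(55, 7) = 385: x ≡ 13 (mod 385).
Verify: 13 mod 11 = 2 ✓, 13 mod 5 = 3 ✓, 13 mod 7 = 6 ✓.

x ≡ 13 (mod 385).


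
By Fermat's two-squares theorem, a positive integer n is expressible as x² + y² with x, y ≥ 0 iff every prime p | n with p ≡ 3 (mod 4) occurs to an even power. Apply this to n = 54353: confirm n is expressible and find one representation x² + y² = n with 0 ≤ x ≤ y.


Step 1: Factor n = 54353 = 13 · 37 · 113.
Step 2: Check the mod-4 condition on each prime factor: 13 ≡ 1 (mod 4), exponent 1; 37 ≡ 1 (mod 4), exponent 1; 113 ≡ 1 (mod 4), exponent 1.
All primes ≡ 3 (mod 4) appear to even exponent (or don't appear), so by the two-squares theorem n IS expressible as a sum of two squares.
Step 3: Build a representation. Here n = 13 · 37 · 113 is a product of primes ≡ 1 (mod 4). Each prime p ≡ 1 (mod 4) is itself a sum of two squares; find a² by testing p − a² for a perfect square:
  13: 13 − 1² = 12, 13 − 2² = 9 = 3² ⇒ 13 = 2² + 3².
  37: 37 − 1² = 36 = 6² ⇒ 37 = 1² + 6².
  113: 113 − 1² = 112, 113 − 2² = 109, 113 − 3² = 104, 113 − 4² = 97, 113 − 5² = 88, 113 − 6² = 77, 113 − 7² = 64 = 8² ⇒ 113 = 7² + 8².
  Combine using the Brahmagupta–Fibonacci identity (a² + b²)(c² + d²) = (ac − bd)² + (ad + bc)² = (ac + bd)² + (ad − bc)²:
  13 · 37 = 481: from (2² + 3²)(1² + 6²), take (2·1 − 3·6, 2·6 + 3·1) = (2 − 18, 12 + 3) = (-16, 15); dropping signs (only squares matter) gives (16, 15); check 16² + 15² = 256 + 225 = 481 ✓.
  481 · 113 = 54353: from (16² + 15²)(7² + 8²), take (16·7 − 15·8, 16·8 + 15·7) = (112 − 120, 128 + 105) = (-8, 233); dropping signs (only squares matter) gives (8, 233); check 8² + 233² = 64 + 54289 = 54353 ✓.
Step 4: Order so x ≤ y and verify: 8² + 233² = 64 + 54289 = 54353 = n. ✓

n = 54353 = 8² + 233² (one valid representation with x ≤ y).


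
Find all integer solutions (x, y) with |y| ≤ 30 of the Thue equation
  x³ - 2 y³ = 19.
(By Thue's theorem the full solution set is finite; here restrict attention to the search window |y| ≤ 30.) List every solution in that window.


The equation is x³ - 2y³ = 19. For fixed y, x³ = 2·y³ + 19, so a solution requires the RHS to be a perfect cube.
Strategy: iterate y from -30 to 30, compute RHS = 2·y³ + 19, and check whether it is a (positive or negative) perfect cube.
Check small values of y:
  y = 0: RHS = 19 is not a perfect cube.
  y = 1: RHS = 21 is not a perfect cube.
  y = -1: RHS = 17 is not a perfect cube.
  y = 2: RHS = 35 is not a perfect cube.
  y = -2: RHS = 3 is not a perfect cube.
  y = 3: RHS = 73 is not a perfect cube.
  y = -3: RHS = -35 is not a perfect cube.
Continuing the search up to |y| = 30 finds no solutions either.
No (x, y) in the scanned range satisfies the equation.

No integer solutions with |y| ≤ 30.


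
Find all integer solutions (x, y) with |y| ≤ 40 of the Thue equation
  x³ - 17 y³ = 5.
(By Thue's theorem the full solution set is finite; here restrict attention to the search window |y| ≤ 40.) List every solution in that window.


The equation is x³ - 17y³ = 5. For fixed y, x³ = 17·y³ + 5, so a solution requires the RHS to be a perfect cube.
Strategy: iterate y from -40 to 40, compute RHS = 17·y³ + 5, and check whether it is a (positive or negative) perfect cube.
Check small values of y:
  y = 0: RHS = 5 is not a perfect cube.
  y = 1: RHS = 22 is not a perfect cube.
  y = -1: RHS = -12 is not a perfect cube.
  y = 2: RHS = 141 is not a perfect cube.
  y = -2: RHS = -131 is not a perfect cube.
  y = 3: RHS = 464 is not a perfect cube.
  y = -3: RHS = -454 is not a perfect cube.
Continuing the search up to |y| = 40 finds no solutions either.
No (x, y) in the scanned range satisfies the equation.

No integer solutions with |y| ≤ 40.


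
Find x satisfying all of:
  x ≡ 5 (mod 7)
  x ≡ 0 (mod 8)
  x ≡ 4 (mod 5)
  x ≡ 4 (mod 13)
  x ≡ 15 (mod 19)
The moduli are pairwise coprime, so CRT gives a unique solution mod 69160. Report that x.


Product of moduli M = 7 · 8 · 5 · 13 · 19 = 69160.
Merge one congruence at a time:
  Start: x ≡ 5 (mod 7).
  Combine with x ≡ 0 (mod 8); new modulus lcm = 56.
    Write x = 5 + 7·t and substitute into x ≡ 0 (mod 8): 7·t ≡ 0 − 5 = -5 (mod 8).
    Reduce coefficients mod 8: 7·t ≡ 3 (mod 8).
    The inverse of 7 mod 8 is 7 (since 7·7 = 49 = 6·8 + 1), so t ≡ 7·3 = 21 ≡ 5 (mod 8).
    Then x = 5 + 7·5 = 40, valid modulo lcm(7, 8) = 56: x ≡ 40 (mod 56).
  Combine with x ≡ 4 (mod 5); new modulus lcm = 280.
    Write x = 40 + 56·t and substitute into x ≡ 4 (mod 5): 56·t ≡ 4 − 40 = -36 (mod 5).
    Reduce coefficients mod 5: 1·t ≡ 4 (mod 5).
    So t ≡ 4 (mod 5).
    Then x = 40 + 56·4 = 264, valid modulo lcm(56, 5) = 280: x ≡ 264 (mod 280).
  Combine with x ≡ 4 (mod 13); new modulus lcm = 3640.
    Write x = 264 + 280·t and substitute into x ≡ 4 (mod 13): 280·t ≡ 4 − 264 = -260 (mod 13).
    Reduce coefficients mod 13: 7·t ≡ 0 (mod 13).
    The inverse of 7 mod 13 is 2 (since 7·2 = 14 = 1·13 + 1), so t ≡ 2·0 = 0 ≡ 0 (mod 13).
    Then x = 264 + 280·0 = 264, valid modulo lcm(280, 13) = 3640: x ≡ 264 (mod 3640).
  Combine with x ≡ 15 (mod 19); new modulus lcm = 69160.
    Write x = 264 + 3640·t and substitute into x ≡ 15 (mod 19): 3640·t ≡ 15 − 264 = -249 (mod 19).
    Reduce coefficients mod 19: 11·t ≡ 17 (mod 19).
    The inverse of 11 mod 19 is 7 (since 11·7 = 77 = 4·19 + 1), so t ≡ 7·17 = 119 ≡ 5 (mod 19).
    Then x = 264 + 3640·5 = 18464, valid modulo lcm(3640, 19) = 69160: x ≡ 18464 (mod 69160).
Verify against each original: 18464 mod 7 = 5, 18464 mod 8 = 0, 18464 mod 5 = 4, 18464 mod 13 = 4, 18464 mod 19 = 15.

x ≡ 18464 (mod 69160).


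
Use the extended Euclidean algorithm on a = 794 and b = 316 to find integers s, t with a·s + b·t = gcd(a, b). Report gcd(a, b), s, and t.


Euclidean algorithm on (794, 316) — divide until remainder is 0:
  794 = 2 · 316 + 162
  316 = 1 · 162 + 154
  162 = 1 · 154 + 8
  154 = 19 · 8 + 2
  8 = 4 · 2 + 0
gcd(794, 316) = 2.
Track Bezout coefficients alongside the remainders: start with r₀ = 794 = a·1 + b·0 (s = 1, t = 0) and r₁ = 316 = a·0 + b·1 (s = 0, t = 1); each new remainder r_{k+1} = r_{k-1} − q_k·r_k inherits s_{k+1} = s_{k-1} − q_k·s_k, t_{k+1} = t_{k-1} − q_k·t_k, so r_k = a·s_k + b·t_k at every step:
  q = 2: r = 162, s = 1 − 2·0 = 1, t = 0 − 2·1 = -2  (check: 794·1 + 316·(-2) = 162)
  q = 1: r = 154, s = 0 − 1·1 = -1, t = 1 − 1·(-2) = 3  (check: 794·(-1) + 316·3 = 154)
  q = 1: r = 8, s = 1 − 1·(-1) = 2, t = -2 − 1·3 = -5  (check: 794·2 + 316·(-5) = 8)
  q = 19: r = 2, s = -1 − 19·2 = -39, t = 3 − 19·(-5) = 98  (check: 794·(-39) + 316·98 = 2)
The row with r = 2 (the gcd) gives the Bezout coefficients s = -39, t = 98.
Result: 794 · (-39) + 316 · (98) = 2.

gcd(794, 316) = 2; s = -39, t = 98 (check: 794·(-39) + 316·98 = 2).


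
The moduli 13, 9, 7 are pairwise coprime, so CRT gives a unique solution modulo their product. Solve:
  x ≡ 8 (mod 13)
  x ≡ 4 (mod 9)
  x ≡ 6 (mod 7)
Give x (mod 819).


Moduli 13, 9, 7 are pairwise coprime; by CRT there is a unique solution modulo M = 13 · 9 · 7 = 819.
Solve pairwise, accumulating the modulus:
  Start with x ≡ 8 (mod 13).
  Combine with x ≡ 4 (mod 9): since gcd(13, 9) = 1, we get a unique residue mod 117.
    Write x = 8 + 13·t and substitute into x ≡ 4 (mod 9): 13·t ≡ 4 − 8 = -4 (mod 9).
    Reduce coefficients mod 9: 4·t ≡ 5 (mod 9).
    The inverse of 4 mod 9 is 7 (since 4·7 = 28 = 3·9 + 1), so t ≡ 7·5 = 35 ≡ 8 (mod 9).
    Then x = 8 + 13·8 = 112, valid modulo lcm(13, 9) = 117: x ≡ 112 (mod 117).
  Combine with x ≡ 6 (mod 7): since gcd(117, 7) = 1, we get a unique residue mod 819.
    Write x = 112 + 117·t and substitute into x ≡ 6 (mod 7): 117·t ≡ 6 − 112 = -106 (mod 7).
    Reduce coefficients mod 7: 5·t ≡ 6 (mod 7).
    The inverse of 5 mod 7 is 3 (since 5·3 = 15 = 2·7 + 1), so t ≡ 3·6 = 18 ≡ 4 (mod 7).
    Then x = 112 + 117·4 = 580, valid modulo lcm(117, 7) = 819: x ≡ 580 (mod 819).
Verify: 580 mod 13 = 8 ✓, 580 mod 9 = 4 ✓, 580 mod 7 = 6 ✓.

x ≡ 580 (mod 819).


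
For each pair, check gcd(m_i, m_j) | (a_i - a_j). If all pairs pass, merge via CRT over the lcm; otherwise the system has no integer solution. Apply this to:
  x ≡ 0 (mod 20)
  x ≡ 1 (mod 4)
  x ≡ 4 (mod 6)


Moduli 20, 4, 6 are not pairwise coprime, so CRT works modulo lcm(m_i) when all pairwise compatibility conditions hold.
Pairwise compatibility: gcd(m_i, m_j) must divide a_i - a_j for every pair.
Merge one congruence at a time:
  Start: x ≡ 0 (mod 20).
  Combine with x ≡ 1 (mod 4): gcd(20, 4) = 4, and 1 - 0 = 1 is NOT divisible by 4.
    ⇒ system is inconsistent (no integer solution).

No solution (the system is inconsistent).


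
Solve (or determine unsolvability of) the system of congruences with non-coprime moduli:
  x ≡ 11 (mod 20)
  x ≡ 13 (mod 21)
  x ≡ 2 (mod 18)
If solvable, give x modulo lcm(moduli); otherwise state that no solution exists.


Moduli 20, 21, 18 are not pairwise coprime, so CRT works modulo lcm(m_i) when all pairwise compatibility conditions hold.
Pairwise compatibility: gcd(m_i, m_j) must divide a_i - a_j for every pair.
Merge one congruence at a time:
  Start: x ≡ 11 (mod 20).
  Combine with x ≡ 13 (mod 21): gcd(20, 21) = 1; 13 - 11 = 2, which IS divisible by 1, so compatible.
    Write x = 11 + 20·t and substitute into x ≡ 13 (mod 21): 20·t ≡ 13 − 11 = 2 (mod 21).
    The inverse of 20 mod 21 is 20 (since 20·20 = 400 = 19·21 + 1), so t ≡ 20·2 = 40 ≡ 19 (mod 21).
    Then x = 11 + 20·19 = 391, valid modulo lcm(20, 21) = 420: x ≡ 391 (mod 420).
  Combine with x ≡ 2 (mod 18): gcd(420, 18) = 6, and 2 - 391 = -389 is NOT divisible by 6.
    ⇒ system is inconsistent (no integer solution).

No solution (the system is inconsistent).


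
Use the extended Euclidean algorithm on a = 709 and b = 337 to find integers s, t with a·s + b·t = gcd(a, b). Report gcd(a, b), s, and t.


Euclidean algorithm on (709, 337) — divide until remainder is 0:
  709 = 2 · 337 + 35
  337 = 9 · 35 + 22
  35 = 1 · 22 + 13
  22 = 1 · 13 + 9
  13 = 1 · 9 + 4
  9 = 2 · 4 + 1
  4 = 4 · 1 + 0
gcd(709, 337) = 1.
Track Bezout coefficients alongside the remainders: start with r₀ = 709 = a·1 + b·0 (s = 1, t = 0) and r₁ = 337 = a·0 + b·1 (s = 0, t = 1); each new remainder r_{k+1} = r_{k-1} − q_k·r_k inherits s_{k+1} = s_{k-1} − q_k·s_k, t_{k+1} = t_{k-1} − q_k·t_k, so r_k = a·s_k + b·t_k at every step:
  q = 2: r = 35, s = 1 − 2·0 = 1, t = 0 − 2·1 = -2  (check: 709·1 + 337·(-2) = 35)
  q = 9: r = 22, s = 0 − 9·1 = -9, t = 1 − 9·(-2) = 19  (check: 709·(-9) + 337·19 = 22)
  q = 1: r = 13, s = 1 − 1·(-9) = 10, t = -2 − 1·19 = -21  (check: 709·10 + 337·(-21) = 13)
  q = 1: r = 9, s = -9 − 1·10 = -19, t = 19 − 1·(-21) = 40  (check: 709·(-19) + 337·40 = 9)
  q = 1: r = 4, s = 10 − 1·(-19) = 29, t = -21 − 1·40 = -61  (check: 709·29 + 337·(-61) = 4)
  q = 2: r = 1, s = -19 − 2·29 = -77, t = 40 − 2·(-61) = 162  (check: 709·(-77) + 337·162 = 1)
The row with r = 1 (the gcd) gives the Bezout coefficients s = -77, t = 162.
Result: 709 · (-77) + 337 · (162) = 1.

gcd(709, 337) = 1; s = -77, t = 162 (check: 709·(-77) + 337·162 = 1).


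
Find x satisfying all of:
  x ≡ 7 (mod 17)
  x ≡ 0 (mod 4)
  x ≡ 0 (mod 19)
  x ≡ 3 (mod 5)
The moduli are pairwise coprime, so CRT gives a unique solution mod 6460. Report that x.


Product of moduli M = 17 · 4 · 19 · 5 = 6460.
Merge one congruence at a time:
  Start: x ≡ 7 (mod 17).
  Combine with x ≡ 0 (mod 4); new modulus lcm = 68.
    Write x = 7 + 17·t and substitute into x ≡ 0 (mod 4): 17·t ≡ 0 − 7 = -7 (mod 4).
    Reduce coefficients mod 4: 1·t ≡ 1 (mod 4).
    So t ≡ 1 (mod 4).
    Then x = 7 + 17·1 = 24, valid modulo lcm(17, 4) = 68: x ≡ 24 (mod 68).
  Combine with x ≡ 0 (mod 19); new modulus lcm = 1292.
    Write x = 24 + 68·t and substitute into x ≡ 0 (mod 19): 68·t ≡ 0 − 24 = -24 (mod 19).
    Reduce coefficients mod 19: 11·t ≡ 14 (mod 19).
    The inverse of 11 mod 19 is 7 (since 11·7 = 77 = 4·19 + 1), so t ≡ 7·14 = 98 ≡ 3 (mod 19).
    Then x = 24 + 68·3 = 228, valid modulo lcm(68, 19) = 1292: x ≡ 228 (mod 1292).
  Combine with x ≡ 3 (mod 5); new modulus lcm = 6460.
    Write x = 228 + 1292·t and substitute into x ≡ 3 (mod 5): 1292·t ≡ 3 − 228 = -225 (mod 5).
    Reduce coefficients mod 5: 2·t ≡ 0 (mod 5).
    The inverse of 2 mod 5 is 3 (since 2·3 = 6 = 1·5 + 1), so t ≡ 3·0 = 0 ≡ 0 (mod 5).
    Then x = 228 + 1292·0 = 228, valid modulo lcm(1292, 5) = 6460: x ≡ 228 (mod 6460).
Verify against each original: 228 mod 17 = 7, 228 mod 4 = 0, 228 mod 19 = 0, 228 mod 5 = 3.

x ≡ 228 (mod 6460).


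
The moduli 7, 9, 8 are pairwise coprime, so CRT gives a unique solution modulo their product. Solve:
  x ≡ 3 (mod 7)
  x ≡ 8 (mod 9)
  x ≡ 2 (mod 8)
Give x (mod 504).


Moduli 7, 9, 8 are pairwise coprime; by CRT there is a unique solution modulo M = 7 · 9 · 8 = 504.
Solve pairwise, accumulating the modulus:
  Start with x ≡ 3 (mod 7).
  Combine with x ≡ 8 (mod 9): since gcd(7, 9) = 1, we get a unique residue mod 63.
    Write x = 3 + 7·t and substitute into x ≡ 8 (mod 9): 7·t ≡ 8 − 3 = 5 (mod 9).
    The inverse of 7 mod 9 is 4 (since 7·4 = 28 = 3·9 + 1), so t ≡ 4·5 = 20 ≡ 2 (mod 9).
    Then x = 3 + 7·2 = 17, valid modulo lcm(7, 9) = 63: x ≡ 17 (mod 63).
  Combine with x ≡ 2 (mod 8): since gcd(63, 8) = 1, we get a unique residue mod 504.
    Write x = 17 + 63·t and substitute into x ≡ 2 (mod 8): 63·t ≡ 2 − 17 = -15 (mod 8).
    Reduce coefficients mod 8: 7·t ≡ 1 (mod 8).
    The inverse of 7 mod 8 is 7 (since 7·7 = 49 = 6·8 + 1), so t ≡ 7·1 = 7 ≡ 7 (mod 8).
    Then x = 17 + 63·7 = 458, valid modulo lcm(63, 8) = 504: x ≡ 458 (mod 504).
Verify: 458 mod 7 = 3 ✓, 458 mod 9 = 8 ✓, 458 mod 8 = 2 ✓.

x ≡ 458 (mod 504).


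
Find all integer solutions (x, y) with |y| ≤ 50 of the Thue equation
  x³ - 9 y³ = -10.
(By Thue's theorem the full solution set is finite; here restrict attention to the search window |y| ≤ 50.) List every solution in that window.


The equation is x³ - 9y³ = -10. For fixed y, x³ = 9·y³ − 10, so a solution requires the RHS to be a perfect cube.
Strategy: iterate y from -50 to 50, compute RHS = 9·y³ − 10, and check whether it is a (positive or negative) perfect cube.
Check small values of y:
  y = 0: RHS = -10 is not a perfect cube.
  y = 1: RHS = -1 = (-1)³ ⇒ x = -1 works.
  y = -1: RHS = -19 is not a perfect cube.
  y = 2: RHS = 62 is not a perfect cube.
  y = -2: RHS = -82 is not a perfect cube.
  y = 3: RHS = 233 is not a perfect cube.
  y = -3: RHS = -253 is not a perfect cube.
Continuing the search up to |y| = 50 finds no further solutions beyond those listed.
Collected solutions: (-1, 1).

Solutions (with |y| ≤ 50): (-1, 1).


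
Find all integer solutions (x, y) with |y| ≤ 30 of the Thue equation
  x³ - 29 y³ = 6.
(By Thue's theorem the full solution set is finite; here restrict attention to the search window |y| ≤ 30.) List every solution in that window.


The equation is x³ - 29y³ = 6. For fixed y, x³ = 29·y³ + 6, so a solution requires the RHS to be a perfect cube.
Strategy: iterate y from -30 to 30, compute RHS = 29·y³ + 6, and check whether it is a (positive or negative) perfect cube.
Check small values of y:
  y = 0: RHS = 6 is not a perfect cube.
  y = 1: RHS = 35 is not a perfect cube.
  y = -1: RHS = -23 is not a perfect cube.
  y = 2: RHS = 238 is not a perfect cube.
  y = -2: RHS = -226 is not a perfect cube.
  y = 3: RHS = 789 is not a perfect cube.
  y = -3: RHS = -777 is not a perfect cube.
Continuing the search up to |y| = 30 finds no solutions either.
No (x, y) in the scanned range satisfies the equation.

No integer solutions with |y| ≤ 30.


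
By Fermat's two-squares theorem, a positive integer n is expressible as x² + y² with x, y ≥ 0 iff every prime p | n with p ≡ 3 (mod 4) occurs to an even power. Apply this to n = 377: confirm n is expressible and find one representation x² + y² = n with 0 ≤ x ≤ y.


Step 1: Factor n = 377 = 13 · 29.
Step 2: Check the mod-4 condition on each prime factor: 13 ≡ 1 (mod 4), exponent 1; 29 ≡ 1 (mod 4), exponent 1.
All primes ≡ 3 (mod 4) appear to even exponent (or don't appear), so by the two-squares theorem n IS expressible as a sum of two squares.
Step 3: Build a representation. Here n = 13 · 29 is a product of primes ≡ 1 (mod 4). Each prime p ≡ 1 (mod 4) is itself a sum of two squares; find a² by testing p − a² for a perfect square:
  13: 13 − 1² = 12, 13 − 2² = 9 = 3² ⇒ 13 = 2² + 3².
  29: 29 − 1² = 28, 29 − 2² = 25 = 5² ⇒ 29 = 2² + 5².
  Combine using the Brahmagupta–Fibonacci identity (a² + b²)(c² + d²) = (ac − bd)² + (ad + bc)² = (ac + bd)² + (ad − bc)²:
  13 · 29 = 377: from (2² + 3²)(2² + 5²), take (2·2 − 3·5, 2·5 + 3·2) = (4 − 15, 10 + 6) = (-11, 16); dropping signs (only squares matter) gives (11, 16); check 11² + 16² = 121 + 256 = 377 ✓.
Step 4: Order so x ≤ y and verify: 11² + 16² = 121 + 256 = 377 = n. ✓

n = 377 = 11² + 16² (one valid representation with x ≤ y).


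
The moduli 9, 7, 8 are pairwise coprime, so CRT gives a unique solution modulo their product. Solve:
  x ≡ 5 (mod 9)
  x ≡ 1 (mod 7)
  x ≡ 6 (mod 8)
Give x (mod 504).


Moduli 9, 7, 8 are pairwise coprime; by CRT there is a unique solution modulo M = 9 · 7 · 8 = 504.
Solve pairwise, accumulating the modulus:
  Start with x ≡ 5 (mod 9).
  Combine with x ≡ 1 (mod 7): since gcd(9, 7) = 1, we get a unique residue mod 63.
    Write x = 5 + 9·t and substitute into x ≡ 1 (mod 7): 9·t ≡ 1 − 5 = -4 (mod 7).
    Reduce coefficients mod 7: 2·t ≡ 3 (mod 7).
    The inverse of 2 mod 7 is 4 (since 2·4 = 8 = 1·7 + 1), so t ≡ 4·3 = 12 ≡ 5 (mod 7).
    Then x = 5 + 9·5 = 50, valid modulo lcm(9, 7) = 63: x ≡ 50 (mod 63).
  Combine with x ≡ 6 (mod 8): since gcd(63, 8) = 1, we get a unique residue mod 504.
    Write x = 50 + 63·t and substitute into x ≡ 6 (mod 8): 63·t ≡ 6 − 50 = -44 (mod 8).
    Reduce coefficients mod 8: 7·t ≡ 4 (mod 8).
    The inverse of 7 mod 8 is 7 (since 7·7 = 49 = 6·8 + 1), so t ≡ 7·4 = 28 ≡ 4 (mod 8).
    Then x = 50 + 63·4 = 302, valid modulo lcm(63, 8) = 504: x ≡ 302 (mod 504).
Verify: 302 mod 9 = 5 ✓, 302 mod 7 = 1 ✓, 302 mod 8 = 6 ✓.

x ≡ 302 (mod 504).


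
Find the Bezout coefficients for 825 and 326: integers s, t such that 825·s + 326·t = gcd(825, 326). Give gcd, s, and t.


Euclidean algorithm on (825, 326) — divide until remainder is 0:
  825 = 2 · 326 + 173
  326 = 1 · 173 + 153
  173 = 1 · 153 + 20
  153 = 7 · 20 + 13
  20 = 1 · 13 + 7
  13 = 1 · 7 + 6
  7 = 1 · 6 + 1
  6 = 6 · 1 + 0
gcd(825, 326) = 1.
Track Bezout coefficients alongside the remainders: start with r₀ = 825 = a·1 + b·0 (s = 1, t = 0) and r₁ = 326 = a·0 + b·1 (s = 0, t = 1); each new remainder r_{k+1} = r_{k-1} − q_k·r_k inherits s_{k+1} = s_{k-1} − q_k·s_k, t_{k+1} = t_{k-1} − q_k·t_k, so r_k = a·s_k + b·t_k at every step:
  q = 2: r = 173, s = 1 − 2·0 = 1, t = 0 − 2·1 = -2  (check: 825·1 + 326·(-2) = 173)
  q = 1: r = 153, s = 0 − 1·1 = -1, t = 1 − 1·(-2) = 3  (check: 825·(-1) + 326·3 = 153)
  q = 1: r = 20, s = 1 − 1·(-1) = 2, t = -2 − 1·3 = -5  (check: 825·2 + 326·(-5) = 20)
  q = 7: r = 13, s = -1 − 7·2 = -15, t = 3 − 7·(-5) = 38  (check: 825·(-15) + 326·38 = 13)
  q = 1: r = 7, s = 2 − 1·(-15) = 17, t = -5 − 1·38 = -43  (check: 825·17 + 326·(-43) = 7)
  q = 1: r = 6, s = -15 − 1·17 = -32, t = 38 − 1·(-43) = 81  (check: 825·(-32) + 326·81 = 6)
  q = 1: r = 1, s = 17 − 1·(-32) = 49, t = -43 − 1·81 = -124  (check: 825·49 + 326·(-124) = 1)
The row with r = 1 (the gcd) gives the Bezout coefficients s = 49, t = -124.
Result: 825 · (49) + 326 · (-124) = 1.

gcd(825, 326) = 1; s = 49, t = -124 (check: 825·49 + 326·(-124) = 1).


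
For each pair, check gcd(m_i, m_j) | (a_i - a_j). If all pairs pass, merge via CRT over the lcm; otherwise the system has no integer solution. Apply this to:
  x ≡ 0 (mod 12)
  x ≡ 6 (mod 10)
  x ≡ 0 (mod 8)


Moduli 12, 10, 8 are not pairwise coprime, so CRT works modulo lcm(m_i) when all pairwise compatibility conditions hold.
Pairwise compatibility: gcd(m_i, m_j) must divide a_i - a_j for every pair.
Merge one congruence at a time:
  Start: x ≡ 0 (mod 12).
  Combine with x ≡ 6 (mod 10): gcd(12, 10) = 2; 6 - 0 = 6, which IS divisible by 2, so compatible.
    Write x = 0 + 12·t and substitute into x ≡ 6 (mod 10): 12·t ≡ 6 − 0 = 6 (mod 10).
    Divide the congruence (and modulus) by g = 2: 6·t ≡ 3 (mod 5).
    Reduce coefficients mod 5: 1·t ≡ 3 (mod 5).
    So t ≡ 3 (mod 5).
    Then x = 0 + 12·3 = 36, valid modulo lcm(12, 10) = 60: x ≡ 36 (mod 60).
  Combine with x ≡ 0 (mod 8): gcd(60, 8) = 4; 0 - 36 = -36, which IS divisible by 4, so compatible.
    Write x = 36 + 60·t and substitute into x ≡ 0 (mod 8): 60·t ≡ 0 − 36 = -36 (mod 8).
    Divide the congruence (and modulus) by g = 4: 15·t ≡ -9 (mod 2).
    Reduce coefficients mod 2: 1·t ≡ 1 (mod 2).
    So t ≡ 1 (mod 2).
    Then x = 36 + 60·1 = 96, valid modulo lcm(60, 8) = 120: x ≡ 96 (mod 120).
Verify: 96 mod 12 = 0, 96 mod 10 = 6, 96 mod 8 = 0.

x ≡ 96 (mod 120).


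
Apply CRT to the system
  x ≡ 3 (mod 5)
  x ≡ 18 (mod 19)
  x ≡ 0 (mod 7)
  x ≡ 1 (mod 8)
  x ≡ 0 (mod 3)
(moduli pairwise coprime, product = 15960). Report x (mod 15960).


Product of moduli M = 5 · 19 · 7 · 8 · 3 = 15960.
Merge one congruence at a time:
  Start: x ≡ 3 (mod 5).
  Combine with x ≡ 18 (mod 19); new modulus lcm = 95.
    Write x = 3 + 5·t and substitute into x ≡ 18 (mod 19): 5·t ≡ 18 − 3 = 15 (mod 19).
    The inverse of 5 mod 19 is 4 (since 5·4 = 20 = 1·19 + 1), so t ≡ 4·15 = 60 ≡ 3 (mod 19).
    Then x = 3 + 5·3 = 18, valid modulo lcm(5, 19) = 95: x ≡ 18 (mod 95).
  Combine with x ≡ 0 (mod 7); new modulus lcm = 665.
    Write x = 18 + 95·t and substitute into x ≡ 0 (mod 7): 95·t ≡ 0 − 18 = -18 (mod 7).
    Reduce coefficients mod 7: 4·t ≡ 3 (mod 7).
    The inverse of 4 mod 7 is 2 (since 4·2 = 8 = 1·7 + 1), so t ≡ 2·3 = 6 ≡ 6 (mod 7).
    Then x = 18 + 95·6 = 588, valid modulo lcm(95, 7) = 665: x ≡ 588 (mod 665).
  Combine with x ≡ 1 (mod 8); new modulus lcm = 5320.
    Write x = 588 + 665·t and substitute into x ≡ 1 (mod 8): 665·t ≡ 1 − 588 = -587 (mod 8).
    Reduce coefficients mod 8: 1·t ≡ 5 (mod 8).
    So t ≡ 5 (mod 8).
    Then x = 588 + 665·5 = 3913, valid modulo lcm(665, 8) = 5320: x ≡ 3913 (mod 5320).
  Combine with x ≡ 0 (mod 3); new modulus lcm = 15960.
    Write x = 3913 + 5320·t and substitute into x ≡ 0 (mod 3): 5320·t ≡ 0 − 3913 = -3913 (mod 3).
    Reduce coefficients mod 3: 1·t ≡ 2 (mod 3).
    So t ≡ 2 (mod 3).
    Then x = 3913 + 5320·2 = 14553, valid modulo lcm(5320, 3) = 15960: x ≡ 14553 (mod 15960).
Verify against each original: 14553 mod 5 = 3, 14553 mod 19 = 18, 14553 mod 7 = 0, 14553 mod 8 = 1, 14553 mod 3 = 0.

x ≡ 14553 (mod 15960).


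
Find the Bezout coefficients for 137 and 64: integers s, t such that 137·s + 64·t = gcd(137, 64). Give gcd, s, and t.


Euclidean algorithm on (137, 64) — divide until remainder is 0:
  137 = 2 · 64 + 9
  64 = 7 · 9 + 1
  9 = 9 · 1 + 0
gcd(137, 64) = 1.
Track Bezout coefficients alongside the remainders: start with r₀ = 137 = a·1 + b·0 (s = 1, t = 0) and r₁ = 64 = a·0 + b·1 (s = 0, t = 1); each new remainder r_{k+1} = r_{k-1} − q_k·r_k inherits s_{k+1} = s_{k-1} − q_k·s_k, t_{k+1} = t_{k-1} − q_k·t_k, so r_k = a·s_k + b·t_k at every step:
  q = 2: r = 9, s = 1 − 2·0 = 1, t = 0 − 2·1 = -2  (check: 137·1 + 64·(-2) = 9)
  q = 7: r = 1, s = 0 − 7·1 = -7, t = 1 − 7·(-2) = 15  (check: 137·(-7) + 64·15 = 1)
The row with r = 1 (the gcd) gives the Bezout coefficients s = -7, t = 15.
Result: 137 · (-7) + 64 · (15) = 1.

gcd(137, 64) = 1; s = -7, t = 15 (check: 137·(-7) + 64·15 = 1).


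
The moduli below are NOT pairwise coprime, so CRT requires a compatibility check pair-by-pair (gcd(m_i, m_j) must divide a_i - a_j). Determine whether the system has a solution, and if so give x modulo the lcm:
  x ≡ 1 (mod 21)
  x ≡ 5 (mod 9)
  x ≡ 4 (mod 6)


Moduli 21, 9, 6 are not pairwise coprime, so CRT works modulo lcm(m_i) when all pairwise compatibility conditions hold.
Pairwise compatibility: gcd(m_i, m_j) must divide a_i - a_j for every pair.
Merge one congruence at a time:
  Start: x ≡ 1 (mod 21).
  Combine with x ≡ 5 (mod 9): gcd(21, 9) = 3, and 5 - 1 = 4 is NOT divisible by 3.
    ⇒ system is inconsistent (no integer solution).

No solution (the system is inconsistent).


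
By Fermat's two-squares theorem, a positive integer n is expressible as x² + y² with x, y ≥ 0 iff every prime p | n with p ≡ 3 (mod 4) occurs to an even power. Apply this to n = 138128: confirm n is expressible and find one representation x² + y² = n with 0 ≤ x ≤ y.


Step 1: Factor n = 138128 = 2^4 · 89 · 97.
Step 2: Check the mod-4 condition on each prime factor: 2 = 2 (special); 89 ≡ 1 (mod 4), exponent 1; 97 ≡ 1 (mod 4), exponent 1.
All primes ≡ 3 (mod 4) appear to even exponent (or don't appear), so by the two-squares theorem n IS expressible as a sum of two squares.
Step 3: Build a representation. Group n = k² · m with k = 4 and m = 89 · 97 = 8633 (a product of primes ≡ 1 (mod 4)); a representation of m scales to one of n via (k·x)² + (k·y)² = k²(x² + y²). Each prime p ≡ 1 (mod 4) is itself a sum of two squares; find a² by testing p − a² for a perfect square:
  89: 89 − 1² = 88, 89 − 2² = 85, 89 − 3² = 80, 89 − 4² = 73, 89 − 5² = 64 = 8² ⇒ 89 = 5² + 8².
  97: 97 − 1² = 96, 97 − 2² = 93, 97 − 3² = 88, 97 − 4² = 81 = 9² ⇒ 97 = 4² + 9².
  Combine using the Brahmagupta–Fibonacci identity (a² + b²)(c² + d²) = (ac − bd)² + (ad + bc)² = (ac + bd)² + (ad − bc)²:
  89 · 97 = 8633: from (5² + 8²)(4² + 9²), take (5·4 − 8·9, 5·9 + 8·4) = (20 − 72, 45 + 32) = (-52, 77); dropping signs (only squares matter) gives (52, 77); check 52² + 77² = 2704 + 5929 = 8633 ✓.
  Scale by k = 4: (4·52, 4·77) = (208, 308).
Step 4: Order so x ≤ y and verify: 208² + 308² = 43264 + 94864 = 138128 = n. ✓

n = 138128 = 208² + 308² (one valid representation with x ≤ y).


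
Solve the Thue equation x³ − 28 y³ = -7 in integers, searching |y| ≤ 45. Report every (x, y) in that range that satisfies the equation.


The equation is x³ - 28y³ = -7. For fixed y, x³ = 28·y³ − 7, so a solution requires the RHS to be a perfect cube.
Strategy: iterate y from -45 to 45, compute RHS = 28·y³ − 7, and check whether it is a (positive or negative) perfect cube.
Check small values of y:
  y = 0: RHS = -7 is not a perfect cube.
  y = 1: RHS = 21 is not a perfect cube.
  y = -1: RHS = -35 is not a perfect cube.
  y = 2: RHS = 217 is not a perfect cube.
  y = -2: RHS = -231 is not a perfect cube.
  y = 3: RHS = 749 is not a perfect cube.
  y = -3: RHS = -763 is not a perfect cube.
Continuing the search up to |y| = 45 finds no solutions either.
No (x, y) in the scanned range satisfies the equation.

No integer solutions with |y| ≤ 45.
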